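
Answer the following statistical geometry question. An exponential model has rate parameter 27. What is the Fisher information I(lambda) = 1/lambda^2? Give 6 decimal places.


Fisher information for exponential: I(lambda) = 1/lambda^2.
lambda = 27, lambda^2 = 729.
I = 1/729 = 0.001372

0.001372


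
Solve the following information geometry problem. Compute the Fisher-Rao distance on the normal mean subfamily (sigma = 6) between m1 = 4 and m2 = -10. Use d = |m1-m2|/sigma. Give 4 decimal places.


On the fixed-variance normal subfamily, geodesic distance = |m1-m2|/sigma.
|4 - -10| = 14.
sigma = 6.
d = 14/6 = 2.3333

2.3333


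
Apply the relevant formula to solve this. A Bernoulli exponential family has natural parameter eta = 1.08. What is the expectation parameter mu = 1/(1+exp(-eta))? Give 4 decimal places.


Dual coordinate (expectation parameter) for Bernoulli:
mu = 1/(1+exp(-eta)).
eta = 1.08.
exp(-eta) = exp(-1.08) = 0.339596.
mu = 1/(1+0.339596) = 0.7465

0.7465


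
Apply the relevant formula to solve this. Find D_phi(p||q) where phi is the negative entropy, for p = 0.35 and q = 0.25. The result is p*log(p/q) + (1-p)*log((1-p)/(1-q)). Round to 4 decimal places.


Bregman divergence with negative entropy generator:
D = p*log(p/q) + (1-p)*log((1-p)/(1-q)).
p = 0.35, q = 0.25.
p*log(p/q) = 0.35*log(0.35/0.25) = 0.117765.
(1-p)*log((1-p)/(1-q)) = 0.65*log(0.65/0.75) = -0.093016.
D = 0.117765 + -0.093016 = 0.0247

0.0247


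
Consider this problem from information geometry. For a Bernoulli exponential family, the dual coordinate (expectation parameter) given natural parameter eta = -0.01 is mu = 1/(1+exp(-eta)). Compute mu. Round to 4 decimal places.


Dual coordinate (expectation parameter) for Bernoulli:
mu = 1/(1+exp(-eta)).
eta = -0.01.
exp(-eta) = exp(0.01) = 1.01005.
mu = 1/(1+1.01005) = 0.4975

0.4975


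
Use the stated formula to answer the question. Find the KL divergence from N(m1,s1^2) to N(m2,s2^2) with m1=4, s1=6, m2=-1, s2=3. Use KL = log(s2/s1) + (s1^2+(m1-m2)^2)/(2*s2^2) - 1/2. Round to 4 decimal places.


KL divergence between normal distributions:
KL = log(s2/s1) + (s1^2 + (m1-m2)^2)/(2*s2^2) - 1/2.
log(3/6) = -0.693147.
(6^2 + (4--1)^2)/(2*3^2) = (36 + 25)/18 = 3.388889.
KL = -0.693147 + 3.388889 - 0.5 = 2.1957

2.1957


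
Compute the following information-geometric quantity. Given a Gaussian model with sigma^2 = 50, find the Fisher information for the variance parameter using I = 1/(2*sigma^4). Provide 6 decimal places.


Fisher information for variance: I(sigma^2) = 1/(2*sigma^4).
sigma^2 = 50, so sigma^4 = 2500.
I = 1/(2*2500) = 1/5000 = 0.000200

0.000200


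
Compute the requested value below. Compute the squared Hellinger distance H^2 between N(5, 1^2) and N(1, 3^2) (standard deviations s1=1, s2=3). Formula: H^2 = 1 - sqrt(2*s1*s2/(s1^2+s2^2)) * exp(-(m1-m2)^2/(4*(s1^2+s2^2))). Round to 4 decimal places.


Squared Hellinger distance for Gaussians:
H^2 = 1 - sqrt(2*s1*s2/(s1^2+s2^2)) * exp(-(m1-m2)^2/(4*(s1^2+s2^2))).
s1^2 = 1, s2^2 = 9, s1^2+s2^2 = 10.
sqrt(2*1*3/(10)) = 0.774597.
(m1-m2)^2 = (4)^2 = 16.
exp(-16/(4*10)) = exp(-0.4) = 0.67032.
H^2 = 1 - 0.774597*0.67032 = 0.4808

0.4808


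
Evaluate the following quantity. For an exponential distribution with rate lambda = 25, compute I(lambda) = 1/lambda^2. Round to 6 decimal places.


Fisher information for exponential: I(lambda) = 1/lambda^2.
lambda = 25, lambda^2 = 625.
I = 1/625 = 0.001600

0.001600


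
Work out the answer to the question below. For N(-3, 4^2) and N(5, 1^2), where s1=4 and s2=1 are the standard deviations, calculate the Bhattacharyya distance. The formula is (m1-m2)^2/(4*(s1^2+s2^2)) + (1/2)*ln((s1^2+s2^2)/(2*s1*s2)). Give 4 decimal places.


Bhattacharyya distance between two Gaussians:
DB = (m1-m2)^2/(4*(s1^2+s2^2)) + (1/2)*ln((s1^2+s2^2)/(2*s1*s2)).
(m1-m2)^2 = (-8)^2 = 64.
s1^2+s2^2 = 16 + 1 = 17.
term1 = 64/68 = 0.941176.
term2 = 0.5*ln(17/8.0) = 0.376886.
DB = 0.941176 + 0.376886 = 1.3181

1.3181


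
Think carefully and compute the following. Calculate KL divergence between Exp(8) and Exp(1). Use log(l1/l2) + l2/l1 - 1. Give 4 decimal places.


KL divergence for exponential family:
KL = log(l1/l2) + l2/l1 - 1.
log(8/1) = 2.079442.
1/8 = 0.125.
KL = 2.079442 + 0.125 - 1 = 1.2044

1.2044


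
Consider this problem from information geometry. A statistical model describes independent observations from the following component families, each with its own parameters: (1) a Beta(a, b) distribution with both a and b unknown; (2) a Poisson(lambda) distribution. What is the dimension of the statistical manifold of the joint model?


The dimension of a statistical manifold equals the number of free
(independent) real parameters of the model. For a product of independent
blocks the parameter counts add.
- Beta (a, b): 2.
- Poisson (lambda): 1.
Total = 2 + 1 = 3.
Dimension = 3

3


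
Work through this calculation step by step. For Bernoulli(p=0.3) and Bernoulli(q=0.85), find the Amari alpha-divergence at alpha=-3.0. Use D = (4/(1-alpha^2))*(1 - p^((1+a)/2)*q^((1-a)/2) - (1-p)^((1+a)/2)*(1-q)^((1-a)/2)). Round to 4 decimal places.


Amari alpha-divergence:
D = (4/(1-alpha^2))*(1 - p^((1+a)/2)*q^((1-a)/2) - (1-p)^((1+a)/2)*(1-q)^((1-a)/2)).
alpha = -3.0, p = 0.3, q = 0.85.
e1 = (1+alpha)/2 = -1.0, e2 = (1-alpha)/2 = 2.0.
t1 = p^e1 * q^e2 = 0.3^-1.0 * 0.85^2.0 = 2.408333.
t2 = (1-p)^e1 * (1-q)^e2 = 0.7^-1.0 * 0.15^2.0 = 0.032143.
4/(1-alpha^2) = -0.5.
D = -0.5*(1 - 2.408333 - 0.032143) = 0.7202

0.7202


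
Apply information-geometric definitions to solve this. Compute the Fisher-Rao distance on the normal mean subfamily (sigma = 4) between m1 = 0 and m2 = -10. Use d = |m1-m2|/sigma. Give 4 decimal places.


On the fixed-variance normal subfamily, geodesic distance = |m1-m2|/sigma.
|0 - -10| = 10.
sigma = 4.
d = 10/4 = 2.5000

2.5000


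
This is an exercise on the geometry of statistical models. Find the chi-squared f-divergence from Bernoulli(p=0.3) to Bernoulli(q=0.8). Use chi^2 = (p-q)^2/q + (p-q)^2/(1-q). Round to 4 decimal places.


Chi-squared divergence between Bernoulli distributions:
chi^2 = (p-q)^2/q + (p-q)^2/(1-q).
p = 0.3, q = 0.8, p-q = -0.5.
(p-q)^2 = 0.25.
term1 = 0.25/0.8 = 0.3125.
term2 = 0.25/0.2 = 1.25.
chi^2 = 0.3125 + 1.25 = 1.5625

1.5625


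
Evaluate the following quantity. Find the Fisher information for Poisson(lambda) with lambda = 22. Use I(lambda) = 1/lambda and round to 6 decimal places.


Fisher information for Poisson: I(lambda) = 1/lambda.
lambda = 22.
I(lambda) = 1/22 = 0.045455

0.045455


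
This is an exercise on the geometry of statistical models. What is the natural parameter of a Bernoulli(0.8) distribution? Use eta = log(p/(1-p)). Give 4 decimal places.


Natural parameter for Bernoulli: eta = log(p/(1-p)).
p = 0.8, 1-p = 0.2.
p/(1-p) = 4.0.
eta = log(4.0) = 1.3863

1.3863


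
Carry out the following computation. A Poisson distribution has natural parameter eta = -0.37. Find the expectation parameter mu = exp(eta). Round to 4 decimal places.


Expectation parameter for Poisson exponential family:
mu = exp(eta).
eta = -0.37.
mu = exp(-0.37) = 0.6907

0.6907


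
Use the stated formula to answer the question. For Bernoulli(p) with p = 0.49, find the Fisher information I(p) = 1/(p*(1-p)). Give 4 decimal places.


For Bernoulli(p), Fisher information is I(p) = 1/(p*(1-p)).
p = 0.49, 1-p = 0.51.
p*(1-p) = 0.2499.
I(p) = 1/0.2499 = 4.0016

4.0016


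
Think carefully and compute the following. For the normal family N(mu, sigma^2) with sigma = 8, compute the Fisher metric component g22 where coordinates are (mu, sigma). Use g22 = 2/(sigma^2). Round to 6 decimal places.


For the 2-parameter normal family, the Fisher metric has:
  g11 = 1/sigma^2, g22 = 2/sigma^2.
sigma = 8, sigma^2 = 64.
g22 = 0.031250

0.031250


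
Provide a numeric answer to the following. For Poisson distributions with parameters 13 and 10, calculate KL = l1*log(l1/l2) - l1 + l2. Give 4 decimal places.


KL divergence for Poisson:
KL = l1*log(l1/l2) - l1 + l2.
l1 = 13, l2 = 10.
log(13/10) = 0.262364.
l1*log(l1/l2) = 13 * 0.262364 = 3.410735.
KL = 3.410735 - 13 + 10 = 0.4107

0.4107


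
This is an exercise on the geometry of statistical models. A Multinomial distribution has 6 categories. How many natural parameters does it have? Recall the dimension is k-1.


Exponential family dimension calculation:
For Multinomial with k=6 categories, dim = k-1 = 5.

5


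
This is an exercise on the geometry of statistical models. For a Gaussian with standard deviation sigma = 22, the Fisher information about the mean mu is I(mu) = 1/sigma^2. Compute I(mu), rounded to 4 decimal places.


The Fisher information for the mean of a normal distribution is I(mu) = 1/sigma^2.
sigma = 22, so sigma^2 = 484.
I(mu) = 1/484 = 0.0021

0.0021


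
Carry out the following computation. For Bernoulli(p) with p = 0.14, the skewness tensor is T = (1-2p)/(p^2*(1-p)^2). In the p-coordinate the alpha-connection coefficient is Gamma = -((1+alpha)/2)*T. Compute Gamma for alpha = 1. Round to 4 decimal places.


Skewness (Amari-Chentsov) tensor: T = (1-2p)/(p^2*(1-p)^2).
p = 0.14, 1-2p = 0.72, p^2 = 0.0196, (1-p)^2 = 0.7396.
T = 0.72/(0.0196 * 0.7396) = 49.668326.
In the p-coordinate, Gamma^(alpha) = Gamma^(0) - (alpha/2)*T with Gamma^(0) = (1/2)*g'(p) = -T/2,
so Gamma^(alpha) = -((1+alpha)/2)*T.
alpha = 1, -(1+alpha)/2 = -1.0.
Gamma = -1.0 * 49.668326 = -49.6683

-49.6683


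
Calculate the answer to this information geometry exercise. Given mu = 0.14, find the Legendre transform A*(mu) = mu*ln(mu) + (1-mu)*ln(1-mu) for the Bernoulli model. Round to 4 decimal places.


Legendre transform for Bernoulli:
A*(mu) = mu*log(mu) + (1-mu)*log(1-mu).
mu = 0.14, 1-mu = 0.86.
mu*log(mu) = 0.14*log(0.14) = -0.275256.
(1-mu)*log(1-mu) = 0.86*log(0.86) = -0.129708.
A* = -0.275256 + -0.129708 = -0.4050

-0.4050


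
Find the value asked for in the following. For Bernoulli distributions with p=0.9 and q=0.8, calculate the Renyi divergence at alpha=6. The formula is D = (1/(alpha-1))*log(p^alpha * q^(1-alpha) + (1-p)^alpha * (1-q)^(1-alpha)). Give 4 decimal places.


Renyi divergence of order alpha between Bernoulli distributions:
D = (1/(alpha-1))*log(p^alpha * q^(1-alpha) + (1-p)^alpha * (1-q)^(1-alpha)).
alpha = 6, p = 0.9, q = 0.8.
p^alpha * q^(1-alpha) = 0.9^6 * 0.8^-5 = 1.621829.
(1-p)^alpha * (1-q)^(1-alpha) = 0.1^6 * 0.2^-5 = 0.003125.
sum = 1.621829 + 0.003125 = 1.624954.
D = (1/5)*log(1.624954) = 0.0971

0.0971


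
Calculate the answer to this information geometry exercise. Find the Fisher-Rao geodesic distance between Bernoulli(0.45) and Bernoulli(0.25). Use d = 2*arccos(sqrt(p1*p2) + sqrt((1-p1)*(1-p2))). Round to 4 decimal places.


Geodesic distance on Bernoulli manifold:
d(p1,p2) = 2*arccos(sqrt(p1*p2) + sqrt((1-p1)*(1-p2))).
sqrt(p1*p2) = sqrt(0.45*0.25) = 0.33541.
sqrt((1-p1)*(1-p2)) = sqrt(0.55*0.75) = 0.642262.
arg = 0.33541 + 0.642262 = 0.977672.
d = 2*arccos(0.977672) = 0.4234

0.4234


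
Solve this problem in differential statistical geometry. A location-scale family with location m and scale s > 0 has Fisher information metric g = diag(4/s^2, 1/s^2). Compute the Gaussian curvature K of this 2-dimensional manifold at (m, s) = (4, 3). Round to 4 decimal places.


The metric has the form g = (A dm^2 + B ds^2)/s^2 with A = 4, B = 1.
Substitute u = sqrt(A/B)*m: g = B*(du^2 + ds^2)/s^2, i.e. B times the
Poincare upper half-plane metric, which has constant Gaussian curvature -1.
Scaling a 2D metric by a constant c divides the Gaussian curvature by c,
so K = -1/B = -1/(1) = -1.0000 everywhere (the point (m, s) = (4, 3) is irrelevant:
the curvature is constant).
The requested Gaussian curvature is K = -1.0000.

-1.0000


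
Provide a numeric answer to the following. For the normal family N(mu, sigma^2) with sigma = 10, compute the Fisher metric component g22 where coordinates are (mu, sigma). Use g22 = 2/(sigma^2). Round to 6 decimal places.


For the 2-parameter normal family, the Fisher metric has:
  g11 = 1/sigma^2, g22 = 2/sigma^2.
sigma = 10, sigma^2 = 100.
g22 = 0.020000

0.020000


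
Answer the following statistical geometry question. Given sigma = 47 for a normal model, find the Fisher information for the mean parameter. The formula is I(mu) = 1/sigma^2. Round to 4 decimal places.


The Fisher information for the mean of a normal distribution is I(mu) = 1/sigma^2.
sigma = 47, so sigma^2 = 2209.
I(mu) = 1/2209 = 0.0005

0.0005


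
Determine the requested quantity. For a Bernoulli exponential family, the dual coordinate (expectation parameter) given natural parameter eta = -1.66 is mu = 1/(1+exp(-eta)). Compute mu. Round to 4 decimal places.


Dual coordinate (expectation parameter) for Bernoulli:
mu = 1/(1+exp(-eta)).
eta = -1.66.
exp(-eta) = exp(1.66) = 5.259311.
mu = 1/(1+5.259311) = 0.1598

0.1598


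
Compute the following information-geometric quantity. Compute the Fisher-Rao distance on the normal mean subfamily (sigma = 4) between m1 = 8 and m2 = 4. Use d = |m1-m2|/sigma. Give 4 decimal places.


On the fixed-variance normal subfamily, geodesic distance = |m1-m2|/sigma.
|8 - 4| = 4.
sigma = 4.
d = 4/4 = 1.0000

1.0000


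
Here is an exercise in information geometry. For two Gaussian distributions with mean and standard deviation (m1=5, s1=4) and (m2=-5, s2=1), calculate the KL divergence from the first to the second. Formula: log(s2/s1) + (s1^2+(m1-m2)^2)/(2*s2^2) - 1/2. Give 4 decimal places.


KL divergence between normal distributions:
KL = log(s2/s1) + (s1^2 + (m1-m2)^2)/(2*s2^2) - 1/2.
log(1/4) = -1.386294.
(4^2 + (5--5)^2)/(2*1^2) = (16 + 100)/2 = 58.0.
KL = -1.386294 + 58.0 - 0.5 = 56.1137

56.1137


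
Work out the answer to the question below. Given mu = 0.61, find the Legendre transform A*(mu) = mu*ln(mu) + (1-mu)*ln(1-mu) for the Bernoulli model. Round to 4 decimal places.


Legendre transform for Bernoulli:
A*(mu) = mu*log(mu) + (1-mu)*log(1-mu).
mu = 0.61, 1-mu = 0.39.
mu*log(mu) = 0.61*log(0.61) = -0.301521.
(1-mu)*log(1-mu) = 0.39*log(0.39) = -0.367227.
A* = -0.301521 + -0.367227 = -0.6687

-0.6687


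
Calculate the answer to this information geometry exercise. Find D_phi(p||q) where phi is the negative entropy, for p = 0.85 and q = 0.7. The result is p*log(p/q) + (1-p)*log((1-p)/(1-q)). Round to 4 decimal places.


Bregman divergence with negative entropy generator:
D = p*log(p/q) + (1-p)*log((1-p)/(1-q)).
p = 0.85, q = 0.7.
p*log(p/q) = 0.85*log(0.85/0.7) = 0.165033.
(1-p)*log((1-p)/(1-q)) = 0.15*log(0.15/0.3) = -0.103972.
D = 0.165033 + -0.103972 = 0.0611

0.0611


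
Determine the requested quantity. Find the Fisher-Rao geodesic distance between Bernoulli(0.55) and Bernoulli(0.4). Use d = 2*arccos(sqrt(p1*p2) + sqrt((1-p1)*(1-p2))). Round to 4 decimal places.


Geodesic distance on Bernoulli manifold:
d(p1,p2) = 2*arccos(sqrt(p1*p2) + sqrt((1-p1)*(1-p2))).
sqrt(p1*p2) = sqrt(0.55*0.4) = 0.469042.
sqrt((1-p1)*(1-p2)) = sqrt(0.45*0.6) = 0.519615.
arg = 0.469042 + 0.519615 = 0.988657.
d = 2*arccos(0.988657) = 0.3015

0.3015


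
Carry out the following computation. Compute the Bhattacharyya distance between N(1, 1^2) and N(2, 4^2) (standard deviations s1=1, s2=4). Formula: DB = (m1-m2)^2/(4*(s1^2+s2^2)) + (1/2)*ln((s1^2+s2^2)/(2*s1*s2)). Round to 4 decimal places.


Bhattacharyya distance between two Gaussians:
DB = (m1-m2)^2/(4*(s1^2+s2^2)) + (1/2)*ln((s1^2+s2^2)/(2*s1*s2)).
(m1-m2)^2 = (-1)^2 = 1.
s1^2+s2^2 = 1 + 16 = 17.
term1 = 1/68 = 0.014706.
term2 = 0.5*ln(17/8.0) = 0.376886.
DB = 0.014706 + 0.376886 = 0.3916

0.3916


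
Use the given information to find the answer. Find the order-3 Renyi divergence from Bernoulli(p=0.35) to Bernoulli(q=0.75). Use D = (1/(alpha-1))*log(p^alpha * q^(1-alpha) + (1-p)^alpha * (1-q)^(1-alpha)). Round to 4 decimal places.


Renyi divergence of order alpha between Bernoulli distributions:
D = (1/(alpha-1))*log(p^alpha * q^(1-alpha) + (1-p)^alpha * (1-q)^(1-alpha)).
alpha = 3, p = 0.35, q = 0.75.
p^alpha * q^(1-alpha) = 0.35^3 * 0.75^-2 = 0.076222.
(1-p)^alpha * (1-q)^(1-alpha) = 0.65^3 * 0.25^-2 = 4.394.
sum = 0.076222 + 4.394 = 4.470222.
D = (1/2)*log(4.470222) = 0.7487

0.7487


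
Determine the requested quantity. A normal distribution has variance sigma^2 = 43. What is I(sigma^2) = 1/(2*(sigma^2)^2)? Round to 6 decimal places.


Fisher information for variance: I(sigma^2) = 1/(2*sigma^4).
sigma^2 = 43, so sigma^4 = 1849.
I = 1/(2*1849) = 1/3698 = 0.000270

0.000270


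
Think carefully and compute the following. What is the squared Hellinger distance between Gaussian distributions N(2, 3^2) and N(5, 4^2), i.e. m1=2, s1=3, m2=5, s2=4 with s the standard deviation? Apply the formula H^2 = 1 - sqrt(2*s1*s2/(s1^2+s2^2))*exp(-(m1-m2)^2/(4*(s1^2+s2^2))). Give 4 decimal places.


Squared Hellinger distance for Gaussians:
H^2 = 1 - sqrt(2*s1*s2/(s1^2+s2^2)) * exp(-(m1-m2)^2/(4*(s1^2+s2^2))).
s1^2 = 9, s2^2 = 16, s1^2+s2^2 = 25.
sqrt(2*3*4/(25)) = 0.979796.
(m1-m2)^2 = (-3)^2 = 9.
exp(-9/(4*25)) = exp(-0.09) = 0.913931.
H^2 = 1 - 0.979796*0.913931 = 0.1045

0.1045


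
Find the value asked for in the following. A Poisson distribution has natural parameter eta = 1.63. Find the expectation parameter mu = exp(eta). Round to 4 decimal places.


Expectation parameter for Poisson exponential family:
mu = exp(eta).
eta = 1.63.
mu = exp(1.63) = 5.1039

5.1039


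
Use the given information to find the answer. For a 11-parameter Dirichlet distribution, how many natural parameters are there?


Exponential family dimension calculation:
Dirichlet with 11 components has 11 natural parameters.

11


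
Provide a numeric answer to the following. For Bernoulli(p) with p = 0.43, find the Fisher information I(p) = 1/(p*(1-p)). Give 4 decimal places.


For Bernoulli(p), Fisher information is I(p) = 1/(p*(1-p)).
p = 0.43, 1-p = 0.57.
p*(1-p) = 0.2451.
I(p) = 1/0.2451 = 4.0800

4.0800


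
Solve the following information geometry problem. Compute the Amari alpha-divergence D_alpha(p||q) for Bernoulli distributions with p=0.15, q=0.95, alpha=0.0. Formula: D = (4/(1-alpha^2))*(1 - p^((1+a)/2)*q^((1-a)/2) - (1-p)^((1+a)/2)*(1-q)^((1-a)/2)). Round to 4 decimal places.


Amari alpha-divergence:
D = (4/(1-alpha^2))*(1 - p^((1+a)/2)*q^((1-a)/2) - (1-p)^((1+a)/2)*(1-q)^((1-a)/2)).
alpha = 0.0, p = 0.15, q = 0.95.
e1 = (1+alpha)/2 = 0.5, e2 = (1-alpha)/2 = 0.5.
t1 = p^e1 * q^e2 = 0.15^0.5 * 0.95^0.5 = 0.377492.
t2 = (1-p)^e1 * (1-q)^e2 = 0.85^0.5 * 0.05^0.5 = 0.206155.
4/(1-alpha^2) = 4.0.
D = 4.0*(1 - 0.377492 - 0.206155) = 1.6654

1.6654


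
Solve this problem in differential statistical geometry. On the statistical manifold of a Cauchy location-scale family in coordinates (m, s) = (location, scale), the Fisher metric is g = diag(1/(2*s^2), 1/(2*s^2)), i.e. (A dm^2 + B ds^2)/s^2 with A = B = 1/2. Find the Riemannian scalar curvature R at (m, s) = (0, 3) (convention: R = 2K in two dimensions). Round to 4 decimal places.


The metric has the form g = (A dm^2 + B ds^2)/s^2 with A = 1/2, B = 1/2.
Substitute u = sqrt(A/B)*m: g = B*(du^2 + ds^2)/s^2, i.e. B times the
Poincare upper half-plane metric, which has constant Gaussian curvature -1.
Scaling a 2D metric by a constant c divides the Gaussian curvature by c,
so K = -1/B = -1/(1/2) = -2.0000 everywhere (the point (m, s) = (0, 3) is irrelevant:
the curvature is constant).
Scalar curvature in dimension 2: R = 2K = -2/(1/2) = -4.0000.

-4.0000


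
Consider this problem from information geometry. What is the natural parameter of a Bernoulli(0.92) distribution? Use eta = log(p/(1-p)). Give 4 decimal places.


Natural parameter for Bernoulli: eta = log(p/(1-p)).
p = 0.92, 1-p = 0.08.
p/(1-p) = 11.5.
eta = log(11.5) = 2.4423

2.4423


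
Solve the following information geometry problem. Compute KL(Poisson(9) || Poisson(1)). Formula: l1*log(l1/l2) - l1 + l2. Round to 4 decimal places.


KL divergence for Poisson:
KL = l1*log(l1/l2) - l1 + l2.
l1 = 9, l2 = 1.
log(9/1) = 2.197225.
l1*log(l1/l2) = 9 * 2.197225 = 19.775021.
KL = 19.775021 - 9 + 1 = 11.7750

11.7750


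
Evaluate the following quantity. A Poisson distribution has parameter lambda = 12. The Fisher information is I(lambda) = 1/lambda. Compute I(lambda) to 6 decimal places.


Fisher information for Poisson: I(lambda) = 1/lambda.
lambda = 12.
I(lambda) = 1/12 = 0.083333

0.083333


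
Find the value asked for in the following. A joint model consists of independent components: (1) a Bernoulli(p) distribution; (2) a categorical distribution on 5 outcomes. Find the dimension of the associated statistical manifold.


The dimension of a statistical manifold equals the number of free
(independent) real parameters of the model. For a product of independent
blocks the parameter counts add.
- Bernoulli (p): 1.
- categorical on 5 outcomes (probabilities sum to 1): 5-1 = 4.
Total = 1 + 4 = 5.
Dimension = 5

5


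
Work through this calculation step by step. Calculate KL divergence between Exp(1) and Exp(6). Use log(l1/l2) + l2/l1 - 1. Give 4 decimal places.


KL divergence for exponential family:
KL = log(l1/l2) + l2/l1 - 1.
log(1/6) = -1.791759.
6/1 = 6.0.
KL = -1.791759 + 6.0 - 1 = 3.2082

3.2082


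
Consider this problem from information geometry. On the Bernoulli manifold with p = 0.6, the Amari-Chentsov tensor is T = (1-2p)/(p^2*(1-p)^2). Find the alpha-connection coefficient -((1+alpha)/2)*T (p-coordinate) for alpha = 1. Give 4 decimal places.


Skewness (Amari-Chentsov) tensor: T = (1-2p)/(p^2*(1-p)^2).
p = 0.6, 1-2p = -0.2, p^2 = 0.36, (1-p)^2 = 0.16.
T = -0.2/(0.36 * 0.16) = -3.472222.
In the p-coordinate, Gamma^(alpha) = Gamma^(0) - (alpha/2)*T with Gamma^(0) = (1/2)*g'(p) = -T/2,
so Gamma^(alpha) = -((1+alpha)/2)*T.
alpha = 1, -(1+alpha)/2 = -1.0.
Gamma = -1.0 * -3.472222 = 3.4722

3.4722


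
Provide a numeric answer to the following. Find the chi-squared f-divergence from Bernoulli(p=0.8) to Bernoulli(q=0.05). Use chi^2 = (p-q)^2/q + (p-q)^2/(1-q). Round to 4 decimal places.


Chi-squared divergence between Bernoulli distributions:
chi^2 = (p-q)^2/q + (p-q)^2/(1-q).
p = 0.8, q = 0.05, p-q = 0.75.
(p-q)^2 = 0.5625.
term1 = 0.5625/0.05 = 11.25.
term2 = 0.5625/0.95 = 0.592105.
chi^2 = 11.25 + 0.592105 = 11.8421

11.8421


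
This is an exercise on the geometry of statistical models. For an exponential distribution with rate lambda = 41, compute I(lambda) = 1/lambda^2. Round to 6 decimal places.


Fisher information for exponential: I(lambda) = 1/lambda^2.
lambda = 41, lambda^2 = 1681.
I = 1/1681 = 0.000595

0.000595


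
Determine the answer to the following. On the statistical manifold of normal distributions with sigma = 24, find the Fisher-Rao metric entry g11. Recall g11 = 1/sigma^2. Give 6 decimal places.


For the 2-parameter normal family, the Fisher metric has:
  g11 = 1/sigma^2, g22 = 2/sigma^2.
sigma = 24, sigma^2 = 576.
g11 = 0.001736

0.001736


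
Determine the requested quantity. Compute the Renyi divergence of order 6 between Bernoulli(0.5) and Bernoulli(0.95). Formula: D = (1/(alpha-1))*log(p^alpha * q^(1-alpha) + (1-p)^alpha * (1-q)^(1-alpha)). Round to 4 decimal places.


Renyi divergence of order alpha between Bernoulli distributions:
D = (1/(alpha-1))*log(p^alpha * q^(1-alpha) + (1-p)^alpha * (1-q)^(1-alpha)).
alpha = 6, p = 0.5, q = 0.95.
p^alpha * q^(1-alpha) = 0.5^6 * 0.95^-5 = 0.020193.
(1-p)^alpha * (1-q)^(1-alpha) = 0.5^6 * 0.05^-5 = 50000.0.
sum = 0.020193 + 50000.0 = 50000.020193.
D = (1/5)*log(50000.020193) = 2.1640

2.1640


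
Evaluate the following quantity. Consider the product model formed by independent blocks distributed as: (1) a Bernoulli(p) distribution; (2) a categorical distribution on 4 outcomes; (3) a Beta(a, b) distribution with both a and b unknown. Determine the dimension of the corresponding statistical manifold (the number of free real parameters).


The dimension of a statistical manifold equals the number of free
(independent) real parameters of the model. For a product of independent
blocks the parameter counts add.
- Bernoulli (p): 1.
- categorical on 4 outcomes (probabilities sum to 1): 4-1 = 3.
- Beta (a, b): 2.
Total = 1 + 3 + 2 = 6.
Dimension = 6

6


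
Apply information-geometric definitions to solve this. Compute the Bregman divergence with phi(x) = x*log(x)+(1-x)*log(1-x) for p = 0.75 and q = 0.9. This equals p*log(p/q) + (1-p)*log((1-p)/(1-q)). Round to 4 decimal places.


Bregman divergence with negative entropy generator:
D = p*log(p/q) + (1-p)*log((1-p)/(1-q)).
p = 0.75, q = 0.9.
p*log(p/q) = 0.75*log(0.75/0.9) = -0.136741.
(1-p)*log((1-p)/(1-q)) = 0.25*log(0.25/0.1) = 0.229073.
D = -0.136741 + 0.229073 = 0.0923

0.0923


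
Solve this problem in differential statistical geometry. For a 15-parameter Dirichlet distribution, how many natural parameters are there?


Exponential family dimension calculation:
Dirichlet with 15 components has 15 natural parameters.

15


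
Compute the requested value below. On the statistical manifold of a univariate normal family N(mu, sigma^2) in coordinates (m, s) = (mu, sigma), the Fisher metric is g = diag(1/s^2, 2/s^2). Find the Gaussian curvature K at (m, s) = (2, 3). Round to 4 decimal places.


The metric has the form g = (A dm^2 + B ds^2)/s^2 with A = 1, B = 2.
Substitute u = sqrt(A/B)*m: g = B*(du^2 + ds^2)/s^2, i.e. B times the
Poincare upper half-plane metric, which has constant Gaussian curvature -1.
Scaling a 2D metric by a constant c divides the Gaussian curvature by c,
so K = -1/B = -1/(2) = -0.5000 everywhere (the point (m, s) = (2, 3) is irrelevant:
the curvature is constant).
The requested Gaussian curvature is K = -0.5000.

-0.5000


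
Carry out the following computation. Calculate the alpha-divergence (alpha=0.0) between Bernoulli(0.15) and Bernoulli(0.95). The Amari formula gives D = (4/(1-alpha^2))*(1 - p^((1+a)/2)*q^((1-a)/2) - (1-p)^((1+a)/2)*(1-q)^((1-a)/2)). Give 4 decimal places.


Amari alpha-divergence:
D = (4/(1-alpha^2))*(1 - p^((1+a)/2)*q^((1-a)/2) - (1-p)^((1+a)/2)*(1-q)^((1-a)/2)).
alpha = 0.0, p = 0.15, q = 0.95.
e1 = (1+alpha)/2 = 0.5, e2 = (1-alpha)/2 = 0.5.
t1 = p^e1 * q^e2 = 0.15^0.5 * 0.95^0.5 = 0.377492.
t2 = (1-p)^e1 * (1-q)^e2 = 0.85^0.5 * 0.05^0.5 = 0.206155.
4/(1-alpha^2) = 4.0.
D = 4.0*(1 - 0.377492 - 0.206155) = 1.6654

1.6654


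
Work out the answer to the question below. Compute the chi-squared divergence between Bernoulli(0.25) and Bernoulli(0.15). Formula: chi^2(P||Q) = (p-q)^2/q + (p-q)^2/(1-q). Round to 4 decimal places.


Chi-squared divergence between Bernoulli distributions:
chi^2 = (p-q)^2/q + (p-q)^2/(1-q).
p = 0.25, q = 0.15, p-q = 0.1.
(p-q)^2 = 0.01.
term1 = 0.01/0.15 = 0.066667.
term2 = 0.01/0.85 = 0.011765.
chi^2 = 0.066667 + 0.011765 = 0.0784

0.0784


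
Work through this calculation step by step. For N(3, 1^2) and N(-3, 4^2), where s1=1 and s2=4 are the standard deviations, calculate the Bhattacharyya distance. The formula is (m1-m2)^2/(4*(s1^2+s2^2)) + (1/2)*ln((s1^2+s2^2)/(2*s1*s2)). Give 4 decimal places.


Bhattacharyya distance between two Gaussians:
DB = (m1-m2)^2/(4*(s1^2+s2^2)) + (1/2)*ln((s1^2+s2^2)/(2*s1*s2)).
(m1-m2)^2 = (6)^2 = 36.
s1^2+s2^2 = 1 + 16 = 17.
term1 = 36/68 = 0.529412.
term2 = 0.5*ln(17/8.0) = 0.376886.
DB = 0.529412 + 0.376886 = 0.9063

0.9063


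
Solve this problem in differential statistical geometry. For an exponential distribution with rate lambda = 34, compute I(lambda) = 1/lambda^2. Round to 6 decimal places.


Fisher information for exponential: I(lambda) = 1/lambda^2.
lambda = 34, lambda^2 = 1156.
I = 1/1156 = 0.000865

0.000865


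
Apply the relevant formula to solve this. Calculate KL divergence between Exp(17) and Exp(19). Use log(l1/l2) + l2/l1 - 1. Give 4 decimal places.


KL divergence for exponential family:
KL = log(l1/l2) + l2/l1 - 1.
log(17/19) = -0.111226.
19/17 = 1.117647.
KL = -0.111226 + 1.117647 - 1 = 0.0064

0.0064


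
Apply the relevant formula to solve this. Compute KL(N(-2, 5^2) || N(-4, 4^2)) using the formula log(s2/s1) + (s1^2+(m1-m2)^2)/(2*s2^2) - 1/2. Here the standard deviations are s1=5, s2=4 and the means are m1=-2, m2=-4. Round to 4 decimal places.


KL divergence between normal distributions:
KL = log(s2/s1) + (s1^2 + (m1-m2)^2)/(2*s2^2) - 1/2.
log(4/5) = -0.223144.
(5^2 + (-2--4)^2)/(2*4^2) = (25 + 4)/32 = 0.90625.
KL = -0.223144 + 0.90625 - 0.5 = 0.1831

0.1831


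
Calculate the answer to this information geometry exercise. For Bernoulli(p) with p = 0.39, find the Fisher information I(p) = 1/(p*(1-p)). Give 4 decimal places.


For Bernoulli(p), Fisher information is I(p) = 1/(p*(1-p)).
p = 0.39, 1-p = 0.61.
p*(1-p) = 0.2379.
I(p) = 1/0.2379 = 4.2034

4.2034


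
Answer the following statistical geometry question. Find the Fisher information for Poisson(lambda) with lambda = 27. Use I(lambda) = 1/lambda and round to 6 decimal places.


Fisher information for Poisson: I(lambda) = 1/lambda.
lambda = 27.
I(lambda) = 1/27 = 0.037037

0.037037


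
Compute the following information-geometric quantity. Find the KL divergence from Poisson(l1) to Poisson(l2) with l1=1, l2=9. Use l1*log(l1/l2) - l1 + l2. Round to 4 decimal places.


KL divergence for Poisson:
KL = l1*log(l1/l2) - l1 + l2.
l1 = 1, l2 = 9.
log(1/9) = -2.197225.
l1*log(l1/l2) = 1 * -2.197225 = -2.197225.
KL = -2.197225 - 1 + 9 = 5.8028

5.8028


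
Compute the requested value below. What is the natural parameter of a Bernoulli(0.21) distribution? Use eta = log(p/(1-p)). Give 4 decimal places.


Natural parameter for Bernoulli: eta = log(p/(1-p)).
p = 0.21, 1-p = 0.79.
p/(1-p) = 0.265823.
eta = log(0.265823) = -1.3249

-1.3249


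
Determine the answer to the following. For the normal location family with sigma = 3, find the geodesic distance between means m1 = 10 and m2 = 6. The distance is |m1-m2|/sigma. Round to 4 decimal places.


On the fixed-variance normal subfamily, geodesic distance = |m1-m2|/sigma.
|10 - 6| = 4.
sigma = 3.
d = 4/3 = 1.3333

1.3333


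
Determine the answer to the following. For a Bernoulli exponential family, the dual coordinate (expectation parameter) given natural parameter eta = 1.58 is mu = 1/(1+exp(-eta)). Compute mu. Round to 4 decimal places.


Dual coordinate (expectation parameter) for Bernoulli:
mu = 1/(1+exp(-eta)).
eta = 1.58.
exp(-eta) = exp(-1.58) = 0.205975.
mu = 1/(1+0.205975) = 0.8292

0.8292


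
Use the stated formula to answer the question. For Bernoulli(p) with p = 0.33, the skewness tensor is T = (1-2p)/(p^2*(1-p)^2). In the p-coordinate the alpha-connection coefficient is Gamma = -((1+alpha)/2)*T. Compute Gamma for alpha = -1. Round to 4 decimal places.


Skewness (Amari-Chentsov) tensor: T = (1-2p)/(p^2*(1-p)^2).
p = 0.33, 1-2p = 0.34, p^2 = 0.1089, (1-p)^2 = 0.4489.
T = 0.34/(0.1089 * 0.4489) = 6.955069.
In the p-coordinate, Gamma^(alpha) = Gamma^(0) - (alpha/2)*T with Gamma^(0) = (1/2)*g'(p) = -T/2,
so Gamma^(alpha) = -((1+alpha)/2)*T.
alpha = -1, -(1+alpha)/2 = 0.0.
Gamma = 0.0 * 6.955069 = 0.0000

0.0000


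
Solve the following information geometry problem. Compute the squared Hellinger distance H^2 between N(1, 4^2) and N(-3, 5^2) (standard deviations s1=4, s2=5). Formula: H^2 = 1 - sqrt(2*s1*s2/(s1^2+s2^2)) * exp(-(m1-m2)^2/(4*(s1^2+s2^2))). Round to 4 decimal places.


Squared Hellinger distance for Gaussians:
H^2 = 1 - sqrt(2*s1*s2/(s1^2+s2^2)) * exp(-(m1-m2)^2/(4*(s1^2+s2^2))).
s1^2 = 16, s2^2 = 25, s1^2+s2^2 = 41.
sqrt(2*4*5/(41)) = 0.98773.
(m1-m2)^2 = (4)^2 = 16.
exp(-16/(4*41)) = exp(-0.097561) = 0.907047.
H^2 = 1 - 0.98773*0.907047 = 0.1041

0.1041


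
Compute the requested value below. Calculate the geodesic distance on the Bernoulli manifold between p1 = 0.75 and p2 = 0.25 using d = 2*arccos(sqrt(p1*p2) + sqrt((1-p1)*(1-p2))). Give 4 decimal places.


Geodesic distance on Bernoulli manifold:
d(p1,p2) = 2*arccos(sqrt(p1*p2) + sqrt((1-p1)*(1-p2))).
sqrt(p1*p2) = sqrt(0.75*0.25) = 0.433013.
sqrt((1-p1)*(1-p2)) = sqrt(0.25*0.75) = 0.433013.
arg = 0.433013 + 0.433013 = 0.866025.
d = 2*arccos(0.866025) = 1.0472

1.0472


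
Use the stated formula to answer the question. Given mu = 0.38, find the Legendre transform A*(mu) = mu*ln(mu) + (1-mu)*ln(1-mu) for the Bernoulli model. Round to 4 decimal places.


Legendre transform for Bernoulli:
A*(mu) = mu*log(mu) + (1-mu)*log(1-mu).
mu = 0.38, 1-mu = 0.62.
mu*log(mu) = 0.38*log(0.38) = -0.367682.
(1-mu)*log(1-mu) = 0.62*log(0.62) = -0.296382.
A* = -0.367682 + -0.296382 = -0.6641

-0.6641


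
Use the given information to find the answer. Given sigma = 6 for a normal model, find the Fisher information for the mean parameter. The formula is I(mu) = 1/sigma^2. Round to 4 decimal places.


The Fisher information for the mean of a normal distribution is I(mu) = 1/sigma^2.
sigma = 6, so sigma^2 = 36.
I(mu) = 1/36 = 0.0278

0.0278


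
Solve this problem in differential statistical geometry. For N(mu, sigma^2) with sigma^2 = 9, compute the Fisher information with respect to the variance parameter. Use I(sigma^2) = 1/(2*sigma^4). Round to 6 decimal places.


Fisher information for variance: I(sigma^2) = 1/(2*sigma^4).
sigma^2 = 9, so sigma^4 = 81.
I = 1/(2*81) = 1/162 = 0.006173

0.006173


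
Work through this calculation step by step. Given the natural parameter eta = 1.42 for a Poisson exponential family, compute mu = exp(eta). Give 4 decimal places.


Expectation parameter for Poisson exponential family:
mu = exp(eta).
eta = 1.42.
mu = exp(1.42) = 4.1371

4.1371


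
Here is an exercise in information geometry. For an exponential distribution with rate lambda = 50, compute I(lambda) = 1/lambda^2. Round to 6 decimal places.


Fisher information for exponential: I(lambda) = 1/lambda^2.
lambda = 50, lambda^2 = 2500.
I = 1/2500 = 0.000400

0.000400


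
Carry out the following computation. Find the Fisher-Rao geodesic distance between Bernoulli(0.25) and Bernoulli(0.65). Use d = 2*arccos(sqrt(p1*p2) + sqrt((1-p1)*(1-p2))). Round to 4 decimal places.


Geodesic distance on Bernoulli manifold:
d(p1,p2) = 2*arccos(sqrt(p1*p2) + sqrt((1-p1)*(1-p2))).
sqrt(p1*p2) = sqrt(0.25*0.65) = 0.403113.
sqrt((1-p1)*(1-p2)) = sqrt(0.75*0.35) = 0.512348.
arg = 0.403113 + 0.512348 = 0.91546.
d = 2*arccos(0.91546) = 0.8283

0.8283


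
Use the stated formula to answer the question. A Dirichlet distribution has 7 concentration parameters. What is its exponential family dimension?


Exponential family dimension calculation:
Dirichlet with 7 components has 7 natural parameters.

7


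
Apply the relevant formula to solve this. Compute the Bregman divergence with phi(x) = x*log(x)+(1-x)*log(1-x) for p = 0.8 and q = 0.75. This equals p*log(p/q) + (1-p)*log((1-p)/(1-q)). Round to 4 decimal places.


Bregman divergence with negative entropy generator:
D = p*log(p/q) + (1-p)*log((1-p)/(1-q)).
p = 0.8, q = 0.75.
p*log(p/q) = 0.8*log(0.8/0.75) = 0.051631.
(1-p)*log((1-p)/(1-q)) = 0.2*log(0.2/0.25) = -0.044629.
D = 0.051631 + -0.044629 = 0.0070

0.0070


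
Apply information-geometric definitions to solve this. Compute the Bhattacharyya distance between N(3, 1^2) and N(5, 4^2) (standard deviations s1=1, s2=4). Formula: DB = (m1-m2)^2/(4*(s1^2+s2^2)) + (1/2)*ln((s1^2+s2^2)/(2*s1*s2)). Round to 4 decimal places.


Bhattacharyya distance between two Gaussians:
DB = (m1-m2)^2/(4*(s1^2+s2^2)) + (1/2)*ln((s1^2+s2^2)/(2*s1*s2)).
(m1-m2)^2 = (-2)^2 = 4.
s1^2+s2^2 = 1 + 16 = 17.
term1 = 4/68 = 0.058824.
term2 = 0.5*ln(17/8.0) = 0.376886.
DB = 0.058824 + 0.376886 = 0.4357

0.4357


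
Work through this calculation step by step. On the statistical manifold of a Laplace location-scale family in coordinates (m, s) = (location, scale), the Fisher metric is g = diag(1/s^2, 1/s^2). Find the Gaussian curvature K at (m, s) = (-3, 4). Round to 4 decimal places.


The metric has the form g = (A dm^2 + B ds^2)/s^2 with A = 1, B = 1.
Substitute u = sqrt(A/B)*m: g = B*(du^2 + ds^2)/s^2, i.e. B times the
Poincare upper half-plane metric, which has constant Gaussian curvature -1.
Scaling a 2D metric by a constant c divides the Gaussian curvature by c,
so K = -1/B = -1/(1) = -1.0000 everywhere (the point (m, s) = (-3, 4) is irrelevant:
the curvature is constant).
The requested Gaussian curvature is K = -1.0000.

-1.0000


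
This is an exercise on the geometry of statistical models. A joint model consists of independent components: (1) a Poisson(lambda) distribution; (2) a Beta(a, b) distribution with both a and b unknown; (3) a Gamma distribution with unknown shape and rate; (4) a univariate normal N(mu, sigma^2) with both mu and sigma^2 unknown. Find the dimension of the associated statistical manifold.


The dimension of a statistical manifold equals the number of free
(independent) real parameters of the model. For a product of independent
blocks the parameter counts add.
- Poisson (lambda): 1.
- Beta (a, b): 2.
- Gamma (shape, rate): 2.
- normal (mu, sigma^2): 2.
Total = 1 + 2 + 2 + 2 = 7.
Dimension = 7

7


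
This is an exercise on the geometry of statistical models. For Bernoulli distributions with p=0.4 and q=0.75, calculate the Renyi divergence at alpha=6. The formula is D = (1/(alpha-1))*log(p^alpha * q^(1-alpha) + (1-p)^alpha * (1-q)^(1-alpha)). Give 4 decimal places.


Renyi divergence of order alpha between Bernoulli distributions:
D = (1/(alpha-1))*log(p^alpha * q^(1-alpha) + (1-p)^alpha * (1-q)^(1-alpha)).
alpha = 6, p = 0.4, q = 0.75.
p^alpha * q^(1-alpha) = 0.4^6 * 0.75^-5 = 0.017261.
(1-p)^alpha * (1-q)^(1-alpha) = 0.6^6 * 0.25^-5 = 47.775744.
sum = 0.017261 + 47.775744 = 47.793005.
D = (1/5)*log(47.793005) = 0.7734

0.7734


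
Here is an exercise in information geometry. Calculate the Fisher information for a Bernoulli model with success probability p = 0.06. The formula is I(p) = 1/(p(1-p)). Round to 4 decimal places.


For Bernoulli(p), Fisher information is I(p) = 1/(p*(1-p)).
p = 0.06, 1-p = 0.94.
p*(1-p) = 0.0564.
I(p) = 1/0.0564 = 17.7305

17.7305


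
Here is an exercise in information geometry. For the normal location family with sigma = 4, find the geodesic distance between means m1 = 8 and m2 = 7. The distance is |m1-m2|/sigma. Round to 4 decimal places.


On the fixed-variance normal subfamily, geodesic distance = |m1-m2|/sigma.
|8 - 7| = 1.
sigma = 4.
d = 1/4 = 0.2500

0.2500


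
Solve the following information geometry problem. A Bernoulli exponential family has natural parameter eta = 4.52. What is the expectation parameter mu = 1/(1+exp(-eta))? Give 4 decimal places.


Dual coordinate (expectation parameter) for Bernoulli:
mu = 1/(1+exp(-eta)).
eta = 4.52.
exp(-eta) = exp(-4.52) = 0.010889.
mu = 1/(1+0.010889) = 0.9892

0.9892


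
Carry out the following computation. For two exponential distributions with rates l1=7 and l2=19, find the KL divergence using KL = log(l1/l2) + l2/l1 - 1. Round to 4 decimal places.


KL divergence for exponential family:
KL = log(l1/l2) + l2/l1 - 1.
log(7/19) = -0.998529.
19/7 = 2.714286.
KL = -0.998529 + 2.714286 - 1 = 0.7158

0.7158


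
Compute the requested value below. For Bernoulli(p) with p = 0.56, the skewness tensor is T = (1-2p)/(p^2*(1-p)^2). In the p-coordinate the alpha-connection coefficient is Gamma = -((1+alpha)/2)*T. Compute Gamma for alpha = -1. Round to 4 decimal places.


Skewness (Amari-Chentsov) tensor: T = (1-2p)/(p^2*(1-p)^2).
p = 0.56, 1-2p = -0.12, p^2 = 0.3136, (1-p)^2 = 0.1936.
T = -0.12/(0.3136 * 0.1936) = -1.976514.
In the p-coordinate, Gamma^(alpha) = Gamma^(0) - (alpha/2)*T with Gamma^(0) = (1/2)*g'(p) = -T/2,
so Gamma^(alpha) = -((1+alpha)/2)*T.
alpha = -1, -(1+alpha)/2 = 0.0.
Gamma = 0.0 * -1.976514 = 0.0000

0.0000


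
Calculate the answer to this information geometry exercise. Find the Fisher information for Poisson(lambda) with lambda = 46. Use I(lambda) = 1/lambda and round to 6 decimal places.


Fisher information for Poisson: I(lambda) = 1/lambda.
lambda = 46.
I(lambda) = 1/46 = 0.021739

0.021739


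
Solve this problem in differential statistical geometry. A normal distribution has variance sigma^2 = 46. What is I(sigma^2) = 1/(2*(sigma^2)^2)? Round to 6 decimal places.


Fisher information for variance: I(sigma^2) = 1/(2*sigma^4).
sigma^2 = 46, so sigma^4 = 2116.
I = 1/(2*2116) = 1/4232 = 0.000236

0.000236
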